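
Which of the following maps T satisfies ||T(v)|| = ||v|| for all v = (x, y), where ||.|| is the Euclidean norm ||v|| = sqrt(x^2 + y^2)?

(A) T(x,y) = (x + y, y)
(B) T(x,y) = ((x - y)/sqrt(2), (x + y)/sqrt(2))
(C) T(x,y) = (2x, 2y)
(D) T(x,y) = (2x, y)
B

A transformation preserves a norm if ||T(v)|| = ||v|| for every v; a single vector where the norm changes rules an option out.

(A) T(x,y) = (x + y, y): v = (0, 1) has norm sqrt((0)^2 + (1)^2) = 1, but T(v) = (1, 1) has norm sqrt(2) -- not preserved.
(B) T(x,y) = ((x - y)/sqrt(2), (x + y)/sqrt(2)): preserves the norm -- it is an orthogonal map (a rotation/reflection), and (sqrt(2)(x - y)/2)^2 + (sqrt(2)(x + y)/2)^2 simplifies to x^2 + y^2.
(C) T(x,y) = (2x, 2y): v = (1, 0) has norm sqrt((1)^2 + (0)^2) = 1, but T(v) = (2, 0) has norm 2 -- not preserved.
(D) T(x,y) = (2x, y): v = (1, 0) has norm sqrt((1)^2 + (0)^2) = 1, but T(v) = (2, 0) has norm 2 -- not preserved.

Therefore the answer is (B).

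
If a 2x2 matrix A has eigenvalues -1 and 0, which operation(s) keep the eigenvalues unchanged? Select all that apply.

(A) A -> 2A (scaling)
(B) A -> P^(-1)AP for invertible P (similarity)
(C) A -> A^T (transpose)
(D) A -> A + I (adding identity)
B and C

Eigenvalues are preserved by:
1. Similarity transformations: A -> P^(-1)AP (same characteristic polynomial)
2. Transpose: A^T has the same eigenvalues as A

Eigenvalues are NOT preserved by:
- Adding identity: eigenvalues become -1+1, 0+1
- Scaling: eigenvalues become -2, 0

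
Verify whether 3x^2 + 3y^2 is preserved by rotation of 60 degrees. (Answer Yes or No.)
Yes

Applying rotation by 60 degrees: x' = x*cos(60 degrees) - y*sin(60 degrees) = x/2 - sqrt(3)y/2, y' = x*sin(60 degrees) + y*cos(60 degrees) = sqrt(3)x/2 + y/2

Substituting into 3x^2 + 3y^2:
3(x/2 - sqrt(3)y/2)^2 + 3(sqrt(3)x/2 + y/2)^2
= 3x^2 + 3y^2

This equals the original expression 3x^2 + 3y^2, so it IS invariant.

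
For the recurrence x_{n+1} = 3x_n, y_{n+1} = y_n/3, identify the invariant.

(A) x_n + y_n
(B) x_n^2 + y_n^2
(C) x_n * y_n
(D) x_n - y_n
C

For the recurrence x_{n+1} = 3x_n, y_{n+1} = y_n/3:

x_{n+1} * y_{n+1} = (3x_n) * (y_n/3) = x_n * y_n
The product is conserved.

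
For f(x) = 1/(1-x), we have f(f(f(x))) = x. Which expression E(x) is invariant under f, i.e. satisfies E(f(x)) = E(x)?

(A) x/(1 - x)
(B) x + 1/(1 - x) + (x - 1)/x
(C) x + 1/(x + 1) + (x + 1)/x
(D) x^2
B

Replace x by f(x) = 1/(1 - x) in each option and simplify. As a quick numerical cross-check, also compare E(5) with E(f(5)) = E(-1/4).

(A) x/(1 - x)  ->  (1/(1 - x))/(1 - (1/(1 - x))) = -1/x; check: E(5) = -5/4 but E(-1/4) = -1/5.   [not invariant]
(B) x + 1/(1 - x) + (x - 1)/x  ->  (1/(1 - x)) + 1/(1 - (1/(1 - x))) + ((1/(1 - x)) - 1)/(1/(1 - x)), which simplifies back to x + 1/(1 - x) + (x - 1)/x; check: E(5) = 111/20, E(-1/4) = 111/20.   [invariant]
(C) x + 1/(x + 1) + (x + 1)/x  ->  (1/(1 - x)) + 1/((1/(1 - x)) + 1) + ((1/(1 - x)) + 1)/(1/(1 - x)) = (-x^3 + 6x^2 - 11x + 7)/(x^2 - 3x + 2); check: E(5) = 191/30 but E(-1/4) = -23/12.   [not invariant]
(D) x^2  ->  (1/(1 - x))^2 = (x - 1)^(-2); check: E(5) = 25 but E(-1/4) = 1/16.   [not invariant]

Only (B) is unchanged. Indeed f(f(x)) = 1/(1 - 1/(1-x)) = (1-x)/(-x) = (x-1)/x, so E(x) = x + f(x) + f(f(x)) is the sum over the whole 3-cycle; applying f just permutes the three terms cyclically (x -> f(x) -> f(f(x)) -> x), leaving the sum unchanged.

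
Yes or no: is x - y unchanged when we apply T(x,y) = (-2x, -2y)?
No

Substitute T(x,y) = (-2x, -2y) into the expression and compare with the original.

Original: x - y
After applying T: (-2x) - (-2y) = -2x + 2y

This differs from the original x - y (difference: -3x + 3y), so the expression is NOT invariant.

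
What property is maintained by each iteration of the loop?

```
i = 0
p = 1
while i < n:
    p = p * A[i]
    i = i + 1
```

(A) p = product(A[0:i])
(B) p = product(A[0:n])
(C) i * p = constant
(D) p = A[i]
A

A loop invariant must hold before the first iteration and be re-established by every execution of the body.

(A) p = product(A[0:i]): Initially i = 0 and p = 1 = product of the empty slice A[0:0]. If p = product(A[0:i]) holds at the top of an iteration, the body sets p to product(A[0:i]) * A[i] = product(A[0:i+1]) and then i to i+1, so the property is restored. At exit i = n, giving p = product(A[0:n]).

The other options fail:
(B) p = product(A[0:n]): false before the loop (p = 1, not the full product) -- it only becomes true at exit.
(C) i * p = constant: initially i * p = 0, but after one iteration it is 1 * A[0], which is nonzero in general.
(D) p = A[i]: after the first iteration p = A[0] but i = 1; in general p is a product of several elements, not a single one.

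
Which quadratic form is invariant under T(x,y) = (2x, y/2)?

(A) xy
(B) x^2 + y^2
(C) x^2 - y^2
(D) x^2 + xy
A

T multiplies x by 2 and divides y by 2.
Substitute the transformed coordinates into each option and compare with the original:
(A) xy  ->  (2x)(y/2) = xy   [equals xy: invariant]
(B) x^2 + y^2  ->  (2x)^2 + (y/2)^2 = 4x^2 + y^2/4   [differs from x^2 + y^2: not invariant]
(C) x^2 - y^2  ->  (2x)^2 - (y/2)^2 = 4x^2 - y^2/4   [differs from x^2 - y^2: not invariant]
(D) x^2 + xy  ->  (2x)^2 + (2x)(y/2) = 4x^2 + xy   [differs from x^2 + xy: not invariant]

Only option (A), xy, is unchanged by the transformation.
The factors 2 and 1/2 cancel only in the pure product xy.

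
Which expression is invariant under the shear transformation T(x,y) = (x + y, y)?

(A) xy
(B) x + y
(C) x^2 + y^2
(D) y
D

Under the shear T(x,y) = (x + y, y):
Substitute the transformed coordinates into each option and compare with the original:
(A) xy  ->  (x + y)(y) = xy + y^2   [differs from xy: not invariant]
(B) x + y  ->  (x + y) + (y) = x + 2y   [differs from x + y: not invariant]
(C) x^2 + y^2  ->  (x + y)^2 + (y)^2 = x^2 + 2xy + 2y^2   [differs from x^2 + y^2: not invariant]
(D) y  ->  (y) = y   [equals y: invariant]

Only option (D), y, is unchanged by the transformation.
A horizontal shear moves points parallel to the x-axis, so the y-coordinate (and any function of y alone) is unchanged.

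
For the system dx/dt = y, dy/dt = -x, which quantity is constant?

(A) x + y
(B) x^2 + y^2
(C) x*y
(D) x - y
B

A first integral I satisfies dI/dt = 0 along every solution. Differentiate each option and use the equation of motion:
(A) d/dt[x + y] = y + (-x) = y - x, not identically 0
(B) d/dt[x^2 + y^2] = 2x*dx/dt + 2y*dy/dt = 2x*y + 2y*(-x) = 0
(C) d/dt[x*y] = (dx/dt)y + x(dy/dt) = y^2 - x^2, not identically 0
(D) d/dt[x - y] = y - (-x) = x + y, not identically 0

Only (B) has zero time-derivative. So x^2 + y^2 (the squared radius; trajectories are circles) is the conserved quantity.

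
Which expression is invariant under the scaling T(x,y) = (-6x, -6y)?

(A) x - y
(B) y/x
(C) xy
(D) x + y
B

Under the uniform scaling T(x,y) = (-6x, -6y):
Substitute the transformed coordinates into each option and compare with the original:
(A) x - y  ->  (-6x) - (-6y) = -6x + 6y   [differs from x - y: not invariant]
(B) y/x  ->  (-6y)/(-6x) = y/x   [equals y/x: invariant]
(C) xy  ->  (-6x)(-6y) = 36xy   [differs from xy: not invariant]
(D) x + y  ->  (-6x) + (-6y) = -6x - 6y   [differs from x + y: not invariant]

Only option (B), y/x, is unchanged by the transformation.
The common factor -6 cancels in a ratio of coordinates, while sums, products and sums of squares pick up factors of -6 or 36.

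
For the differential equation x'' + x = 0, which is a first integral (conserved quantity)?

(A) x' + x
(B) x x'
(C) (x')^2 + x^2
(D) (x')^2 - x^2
C

A first integral I satisfies dI/dt = 0 along every solution. Differentiate each option and use the equation of motion:
(A) d/dt[x' + x] = x'' + x' = -x + x', not identically 0
(B) d/dt[x x'] = (x')^2 + x x'' = (x')^2 - x^2, not identically 0
(C) d/dt[(x')^2 + x^2] = 2x'x'' + 2x x' = 2x'(-x) + 2x x' = 0
(D) d/dt[(x')^2 - x^2] = 2x'x'' - 2x x' = -4x x', not identically 0

Only (C) has zero time-derivative. So the energy-like quantity (x')^2 + x^2 is the first integral.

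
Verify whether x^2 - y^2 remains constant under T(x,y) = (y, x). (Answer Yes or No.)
No

Substitute T(x,y) = (y, x) into the expression and compare with the original.

Original: x^2 - y^2
After applying T: (y)^2 - (x)^2 = -x^2 + y^2

This differs from the original x^2 - y^2 (difference: -2x^2 + 2y^2), so the expression is NOT invariant.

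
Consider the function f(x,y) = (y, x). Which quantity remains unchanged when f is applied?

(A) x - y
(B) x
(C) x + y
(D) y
C

For f(x,y) = (y, x):
After applying f: x' = y, y' = x. So x' + y' = y + x = x + y.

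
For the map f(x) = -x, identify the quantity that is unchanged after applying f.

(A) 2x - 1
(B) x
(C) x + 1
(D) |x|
D

For f(x) = -x:
Applying f replaces x by -x. Since |-x| = |x|, the absolute value is unchanged by f, whereas x -> -x, 2x - 1 -> -2x - 1 and x + 1 -> -x + 1 all change.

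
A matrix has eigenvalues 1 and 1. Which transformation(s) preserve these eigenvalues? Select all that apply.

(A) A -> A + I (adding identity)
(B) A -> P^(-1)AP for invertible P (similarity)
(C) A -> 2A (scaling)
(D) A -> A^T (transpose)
B and D

Eigenvalues are preserved by:
1. Similarity transformations: A -> P^(-1)AP (same characteristic polynomial)
2. Transpose: A^T has the same eigenvalues as A

Eigenvalues are NOT preserved by:
- Adding identity: eigenvalues become 1+1, 1+1
- Scaling: eigenvalues become 2, 2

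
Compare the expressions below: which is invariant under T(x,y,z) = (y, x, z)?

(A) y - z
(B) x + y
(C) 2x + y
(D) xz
B

Apply T(x,y,z) = (y, x, z) to each option, i.e. replace (x, y, z) by the transformed coordinates.
Substitute the transformed coordinates into each option and compare with the original:
(A) y - z  ->  (x) - (z) = x - z   [differs from y - z: not invariant]
(B) x + y  ->  (y) + (x) = x + y   [equals x + y: invariant]
(C) 2x + y  ->  2(y) + (x) = x + 2y   [differs from 2x + y: not invariant]
(D) xz  ->  (y)(z) = yz   [differs from xz: not invariant]

Only option (B), x + y, is unchanged by the transformation.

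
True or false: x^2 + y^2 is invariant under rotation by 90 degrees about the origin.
True

Applying rotation by 90 degrees: x' = x*cos(90 degrees) - y*sin(90 degrees) = -y, y' = x*sin(90 degrees) + y*cos(90 degrees) = x

Substituting into x^2 + y^2:
(-y)^2 + (x)^2
= x^2 + y^2

This equals the original expression x^2 + y^2, so it IS invariant.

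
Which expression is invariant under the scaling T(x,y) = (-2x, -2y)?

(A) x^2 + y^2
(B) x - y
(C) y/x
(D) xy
C

Under the uniform scaling T(x,y) = (-2x, -2y):
Substitute the transformed coordinates into each option and compare with the original:
(A) x^2 + y^2  ->  (-2x)^2 + (-2y)^2 = 4x^2 + 4y^2   [differs from x^2 + y^2: not invariant]
(B) x - y  ->  (-2x) - (-2y) = -2x + 2y   [differs from x - y: not invariant]
(C) y/x  ->  (-2y)/(-2x) = y/x   [equals y/x: invariant]
(D) xy  ->  (-2x)(-2y) = 4xy   [differs from xy: not invariant]

Only option (C), y/x, is unchanged by the transformation.
The common factor -2 cancels in a ratio of coordinates, while sums, products and sums of squares pick up factors of -2 or 4.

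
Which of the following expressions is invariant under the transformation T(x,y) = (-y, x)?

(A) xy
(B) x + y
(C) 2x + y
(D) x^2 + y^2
D

An expression E(x,y) is invariant under T if E(T(x,y)) = E(x,y). Here T(x,y) = (-y, x).
Substitute the transformed coordinates into each option and compare with the original:
(A) xy  ->  (-y)(x) = -xy   [differs from xy: not invariant]
(B) x + y  ->  (-y) + (x) = x - y   [differs from x + y: not invariant]
(C) 2x + y  ->  2(-y) + (x) = x - 2y   [differs from 2x + y: not invariant]
(D) x^2 + y^2  ->  (-y)^2 + (x)^2 = x^2 + y^2   [equals x^2 + y^2: invariant]

Only option (D), x^2 + y^2, is unchanged by the transformation.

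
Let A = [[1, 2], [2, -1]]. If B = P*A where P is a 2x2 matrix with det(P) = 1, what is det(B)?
-5

By the multiplicative property of determinants, det(B) = det(P*A) = det(P) * det(A) = det(A),
so the determinant is invariant under multiplication by any determinant-1 matrix; we just need det(A).

det(A) = (1)(-1) - (2)(2) = -1 - 4 = -5

Therefore det(B) = 1 * (-5) = -5.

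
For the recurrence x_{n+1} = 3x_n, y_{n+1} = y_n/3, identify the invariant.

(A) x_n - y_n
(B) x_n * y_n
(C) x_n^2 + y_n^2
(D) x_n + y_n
B

For the recurrence x_{n+1} = 3x_n, y_{n+1} = y_n/3:

x_{n+1} * y_{n+1} = (3x_n) * (y_n/3) = x_n * y_n
The product is conserved.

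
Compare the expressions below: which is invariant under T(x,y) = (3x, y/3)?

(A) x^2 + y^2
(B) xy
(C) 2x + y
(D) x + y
B

An expression E(x,y) is invariant under T if E(T(x,y)) = E(x,y). Here T(x,y) = (3x, y/3).
Substitute the transformed coordinates into each option and compare with the original:
(A) x^2 + y^2  ->  (3x)^2 + (y/3)^2 = 9x^2 + y^2/9   [differs from x^2 + y^2: not invariant]
(B) xy  ->  (3x)(y/3) = xy   [equals xy: invariant]
(C) 2x + y  ->  2(3x) + (y/3) = 6x + y/3   [differs from 2x + y: not invariant]
(D) x + y  ->  (3x) + (y/3) = 3x + y/3   [differs from x + y: not invariant]

Only option (B), xy, is unchanged by the transformation.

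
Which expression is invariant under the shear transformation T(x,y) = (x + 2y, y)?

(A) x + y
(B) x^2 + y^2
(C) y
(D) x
C

Under the shear T(x,y) = (x + 2y, y):
Substitute the transformed coordinates into each option and compare with the original:
(A) x + y  ->  (x + 2y) + (y) = x + 3y   [differs from x + y: not invariant]
(B) x^2 + y^2  ->  (x + 2y)^2 + (y)^2 = x^2 + 4xy + 5y^2   [differs from x^2 + y^2: not invariant]
(C) y  ->  (y) = y   [equals y: invariant]
(D) x  ->  (x + 2y) = x + 2y   [differs from x: not invariant]

Only option (C), y, is unchanged by the transformation.
A horizontal shear moves points parallel to the x-axis, so the y-coordinate (and any function of y alone) is unchanged.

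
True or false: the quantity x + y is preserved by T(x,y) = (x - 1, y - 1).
False

Substitute T(x,y) = (x - 1, y - 1) into the expression and compare with the original.

Original: x + y
After applying T: (x - 1) + (y - 1) = x + y - 2

This differs from the original x + y (difference: -2), so the expression is NOT invariant.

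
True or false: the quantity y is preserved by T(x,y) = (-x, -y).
False

Substitute T(x,y) = (-x, -y) into the expression and compare with the original.

Original: y
After applying T: (-y) = -y

This differs from the original y (difference: -2y), so the expression is NOT invariant.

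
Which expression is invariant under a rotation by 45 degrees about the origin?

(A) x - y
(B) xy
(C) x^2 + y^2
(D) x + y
C

A rotation by 45 degrees sends (x, y) to (sqrt(2)x/2 - sqrt(2)y/2, sqrt(2)x/2 + sqrt(2)y/2).
Substitute the transformed coordinates into each option and compare with the original:
(A) x - y  ->  (sqrt(2)x/2 - sqrt(2)y/2) - (sqrt(2)x/2 + sqrt(2)y/2) = -sqrt(2)y   [differs from x - y: not invariant]
(B) xy  ->  (sqrt(2)x/2 - sqrt(2)y/2)(sqrt(2)x/2 + sqrt(2)y/2) = x^2/2 - y^2/2   [differs from xy: not invariant]
(C) x^2 + y^2  ->  (sqrt(2)x/2 - sqrt(2)y/2)^2 + (sqrt(2)x/2 + sqrt(2)y/2)^2 = x^2 + y^2   [equals x^2 + y^2: invariant]
(D) x + y  ->  (sqrt(2)x/2 - sqrt(2)y/2) + (sqrt(2)x/2 + sqrt(2)y/2) = sqrt(2)x   [differs from x + y: not invariant]

Only option (C), x^2 + y^2, is unchanged by the transformation.
Geometrically, x^2 + y^2 is the squared distance from the origin, which every rotation about the origin preserves.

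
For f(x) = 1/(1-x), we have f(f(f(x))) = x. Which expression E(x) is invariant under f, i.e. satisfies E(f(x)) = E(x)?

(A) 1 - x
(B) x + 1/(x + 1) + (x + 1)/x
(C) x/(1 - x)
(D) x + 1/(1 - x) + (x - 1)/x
D

Replace x by f(x) = 1/(1 - x) in each option and simplify. As a quick numerical cross-check, also compare E(5) with E(f(5)) = E(-1/4).

(A) 1 - x  ->  1 - (1/(1 - x)) = x/(x - 1); check: E(5) = -4 but E(-1/4) = 5/4.   [not invariant]
(B) x + 1/(x + 1) + (x + 1)/x  ->  (1/(1 - x)) + 1/((1/(1 - x)) + 1) + ((1/(1 - x)) + 1)/(1/(1 - x)) = (-x^3 + 6x^2 - 11x + 7)/(x^2 - 3x + 2); check: E(5) = 191/30 but E(-1/4) = -23/12.   [not invariant]
(C) x/(1 - x)  ->  (1/(1 - x))/(1 - (1/(1 - x))) = -1/x; check: E(5) = -5/4 but E(-1/4) = -1/5.   [not invariant]
(D) x + 1/(1 - x) + (x - 1)/x  ->  (1/(1 - x)) + 1/(1 - (1/(1 - x))) + ((1/(1 - x)) - 1)/(1/(1 - x)), which simplifies back to x + 1/(1 - x) + (x - 1)/x; check: E(5) = 111/20, E(-1/4) = 111/20.   [invariant]

Only (D) is unchanged. Indeed f(f(x)) = 1/(1 - 1/(1-x)) = (1-x)/(-x) = (x-1)/x, so E(x) = x + f(x) + f(f(x)) is the sum over the whole 3-cycle; applying f just permutes the three terms cyclically (x -> f(x) -> f(f(x)) -> x), leaving the sum unchanged.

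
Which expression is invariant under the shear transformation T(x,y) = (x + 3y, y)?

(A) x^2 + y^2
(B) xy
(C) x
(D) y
D

Under the shear T(x,y) = (x + 3y, y):
Substitute the transformed coordinates into each option and compare with the original:
(A) x^2 + y^2  ->  (x + 3y)^2 + (y)^2 = x^2 + 6xy + 10y^2   [differs from x^2 + y^2: not invariant]
(B) xy  ->  (x + 3y)(y) = xy + 3y^2   [differs from xy: not invariant]
(C) x  ->  (x + 3y) = x + 3y   [differs from x: not invariant]
(D) y  ->  (y) = y   [equals y: invariant]

Only option (D), y, is unchanged by the transformation.
A horizontal shear moves points parallel to the x-axis, so the y-coordinate (and any function of y alone) is unchanged.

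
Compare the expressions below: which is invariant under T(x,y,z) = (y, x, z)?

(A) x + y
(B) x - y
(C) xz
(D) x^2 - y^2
A

Apply T(x,y,z) = (y, x, z) to each option, i.e. replace (x, y, z) by the transformed coordinates.
Substitute the transformed coordinates into each option and compare with the original:
(A) x + y  ->  (y) + (x) = x + y   [equals x + y: invariant]
(B) x - y  ->  (y) - (x) = -x + y   [differs from x - y: not invariant]
(C) xz  ->  (y)(z) = yz   [differs from xz: not invariant]
(D) x^2 - y^2  ->  (y)^2 - (x)^2 = -x^2 + y^2   [differs from x^2 - y^2: not invariant]

Only option (A), x + y, is unchanged by the transformation.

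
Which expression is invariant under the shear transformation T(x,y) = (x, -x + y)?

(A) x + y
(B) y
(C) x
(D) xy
C

Under the shear T(x,y) = (x, -x + y):
Substitute the transformed coordinates into each option and compare with the original:
(A) x + y  ->  (x) + (-x + y) = y   [differs from x + y: not invariant]
(B) y  ->  (-x + y) = -x + y   [differs from y: not invariant]
(C) x  ->  (x) = x   [equals x: invariant]
(D) xy  ->  (x)(-x + y) = -x^2 + xy   [differs from xy: not invariant]

Only option (C), x, is unchanged by the transformation.
A vertical shear moves points parallel to the y-axis, so the x-coordinate (and any function of x alone) is unchanged.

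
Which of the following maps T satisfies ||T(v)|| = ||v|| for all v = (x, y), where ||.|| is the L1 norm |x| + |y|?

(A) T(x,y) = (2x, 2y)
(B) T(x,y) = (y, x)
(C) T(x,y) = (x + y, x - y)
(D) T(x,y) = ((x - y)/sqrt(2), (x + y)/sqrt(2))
B

A transformation preserves a norm if ||T(v)|| = ||v|| for every v; a single vector where the norm changes rules an option out.

(A) T(x,y) = (2x, 2y): v = (1, 0) has norm |1| + |0| = 1, but T(v) = (2, 0) has norm 2 -- not preserved.
(B) T(x,y) = (y, x): preserves the norm -- it only permutes the coordinates and/or flips signs, which leaves |x| + |y| unchanged.
(C) T(x,y) = (x + y, x - y): v = (1, 0) has norm |1| + |0| = 1, but T(v) = (1, 1) has norm 2 -- not preserved.
(D) T(x,y) = ((x - y)/sqrt(2), (x + y)/sqrt(2)): v = (1, 0) has norm |1| + |0| = 1, but T(v) = (sqrt(2)/2, sqrt(2)/2) has norm sqrt(2) -- not preserved.

Therefore the answer is (B).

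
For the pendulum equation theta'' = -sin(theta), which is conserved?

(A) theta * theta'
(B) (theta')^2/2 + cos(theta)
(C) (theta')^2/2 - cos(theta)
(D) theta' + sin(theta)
C

A first integral I satisfies dI/dt = 0 along every solution. Differentiate each option and use the equation of motion:
(A) d/dt[theta * theta'] = (theta')^2 + theta theta'' = (theta')^2 - theta sin(theta), not identically 0
(B) d/dt[(theta')^2/2 + cos(theta)] = theta' theta'' - sin(theta) theta' = -2 theta' sin(theta), not identically 0
(C) d/dt[(theta')^2/2 - cos(theta)] = theta' theta'' + sin(theta) theta' = theta'(-sin(theta)) + theta' sin(theta) = 0
(D) d/dt[theta' + sin(theta)] = theta'' + cos(theta) theta' = -sin(theta) + theta' cos(theta), not identically 0

Only (C) has zero time-derivative. This is the total energy: kinetic (theta')^2/2 plus potential -cos(theta).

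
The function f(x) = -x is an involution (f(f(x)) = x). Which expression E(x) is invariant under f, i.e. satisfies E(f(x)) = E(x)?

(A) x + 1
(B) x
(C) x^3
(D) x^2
D

Replace x by f(x) = -x in each option and simplify. As a quick numerical cross-check, also compare E(5) with E(f(5)) = E(-5).

(A) x + 1  ->  (-x) + 1 = 1 - x; check: E(5) = 6 but E(-5) = -4.   [not invariant]
(B) x  ->  (-x) = -x; check: E(5) = 5 but E(-5) = -5.   [not invariant]
(C) x^3  ->  (-x)^3 = -x^3; check: E(5) = 125 but E(-5) = -125.   [not invariant]
(D) x^2  ->  (-x)^2, which simplifies back to x^2; check: E(5) = 25, E(-5) = 25.   [invariant]

Only (D) is unchanged. E is symmetric under swapping x with f(x) = -x, which is exactly what an involution does.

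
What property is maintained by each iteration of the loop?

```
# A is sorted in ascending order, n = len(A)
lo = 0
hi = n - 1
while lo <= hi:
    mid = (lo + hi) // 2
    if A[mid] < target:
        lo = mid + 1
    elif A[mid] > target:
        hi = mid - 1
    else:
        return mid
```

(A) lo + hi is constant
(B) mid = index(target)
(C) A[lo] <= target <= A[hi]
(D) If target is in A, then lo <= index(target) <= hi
D

A loop invariant must hold before the first iteration and be re-established by every execution of the body.

(D) If target is in A, then lo <= index(target) <= hi: Before the loop [lo, hi] = [0, n-1] covers every index. When A[mid] < target, sortedness puts target strictly to the right of mid, so setting lo = mid + 1 keeps index(target) in [lo, hi]; symmetrically for hi = mid - 1. Hence 'if target is in A then lo <= index(target) <= hi' holds after every iteration, and when lo > hi it proves target is absent.

The other options fail:
(A) lo + hi is constant: each iteration moves exactly one of lo, hi, so lo + hi changes (e.g. 0 + (n-1) becomes (mid+1) + (n-1)).
(B) mid = index(target): mid is just the current probe; it equals index(target) only on the iteration that returns.
(C) A[lo] <= target <= A[hi]: fails when target is not in A (e.g. target < A[0] already violates it before the loop), so it is not maintained in general.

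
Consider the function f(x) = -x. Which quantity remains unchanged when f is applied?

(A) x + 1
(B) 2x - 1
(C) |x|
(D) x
C

For f(x) = -x:
Applying f replaces x by -x. Since |-x| = |x|, the absolute value is unchanged by f, whereas x -> -x, 2x - 1 -> -2x - 1 and x + 1 -> -x + 1 all change.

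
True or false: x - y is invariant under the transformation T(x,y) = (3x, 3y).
False

Substitute T(x,y) = (3x, 3y) into the expression and compare with the original.

Original: x - y
After applying T: (3x) - (3y) = 3x - 3y

This differs from the original x - y (difference: 2x - 2y), so the expression is NOT invariant.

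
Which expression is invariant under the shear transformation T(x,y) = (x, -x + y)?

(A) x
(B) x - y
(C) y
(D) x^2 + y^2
A

Under the shear T(x,y) = (x, -x + y):
Substitute the transformed coordinates into each option and compare with the original:
(A) x  ->  (x) = x   [equals x: invariant]
(B) x - y  ->  (x) - (-x + y) = 2x - y   [differs from x - y: not invariant]
(C) y  ->  (-x + y) = -x + y   [differs from y: not invariant]
(D) x^2 + y^2  ->  (x)^2 + (-x + y)^2 = 2x^2 - 2xy + y^2   [differs from x^2 + y^2: not invariant]

Only option (A), x, is unchanged by the transformation.
A vertical shear moves points parallel to the y-axis, so the x-coordinate (and any function of x alone) is unchanged.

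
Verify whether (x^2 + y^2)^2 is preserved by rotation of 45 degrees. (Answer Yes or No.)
Yes

Applying rotation by 45 degrees: x' = x*cos(45 degrees) - y*sin(45 degrees) = sqrt(2)x/2 - sqrt(2)y/2, y' = x*sin(45 degrees) + y*cos(45 degrees) = sqrt(2)x/2 + sqrt(2)y/2

Substituting into (x^2 + y^2)^2:
((sqrt(2)x/2 - sqrt(2)y/2)^2 + (sqrt(2)x/2 + sqrt(2)y/2)^2)^2
= x^4 + 2x^2y^2 + y^4 = (x^2 + y^2)^2

This equals the original expression (x^2 + y^2)^2, so it IS invariant.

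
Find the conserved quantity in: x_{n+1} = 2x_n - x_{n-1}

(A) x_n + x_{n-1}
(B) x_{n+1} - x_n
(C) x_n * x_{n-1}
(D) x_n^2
B

For the recurrence x_{n+1} = 2x_n - x_{n-1}:

If x_{n+1} = 2x_n - x_{n-1}, then:
x_{n+1} - x_n = x_n - x_{n-1}
The first difference is constant throughout the sequence.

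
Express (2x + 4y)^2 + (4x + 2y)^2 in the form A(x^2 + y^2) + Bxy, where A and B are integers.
20(x^2 + y^2) + 32xy

Expanding: (2x + 4y)^2 = 4x^2 + 16xy + 16y^2
(4x + 2y)^2 = 16x^2 + 16xy + 4y^2
Sum = (4+16)(x^2+y^2) + 32xy = 20(x^2 + y^2) + 32xy
This is symmetric in x and y.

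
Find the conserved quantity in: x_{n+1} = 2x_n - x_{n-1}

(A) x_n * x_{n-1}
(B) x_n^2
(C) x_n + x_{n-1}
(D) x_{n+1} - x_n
D

For the recurrence x_{n+1} = 2x_n - x_{n-1}:

If x_{n+1} = 2x_n - x_{n-1}, then:
x_{n+1} - x_n = x_n - x_{n-1}
The first difference is constant throughout the sequence.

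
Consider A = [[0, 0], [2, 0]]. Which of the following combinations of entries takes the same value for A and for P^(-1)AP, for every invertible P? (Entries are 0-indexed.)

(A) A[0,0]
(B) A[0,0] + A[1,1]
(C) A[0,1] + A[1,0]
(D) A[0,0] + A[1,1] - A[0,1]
B

A[0,0] + A[1,1] is the trace of A. By the cyclic property of the trace, tr(P^(-1)AP) = tr(APP^(-1)) = tr(A), so it is the same for every matrix similar to A.

The other combinations are not similarity invariants. For example, take P = [[2, 1], [1, 1]] (det P = 1), so P^(-1) = [[1, -1], [-1, 2]] and
B = P^(-1)AP = [[-4, -2], [8, 4]].
Evaluating each option on A and on B:
(A) A[0,0]: 0 for A, -4 for B -> changes
(B) A[0,0] + A[1,1]: 0 for A, 0 for B -> unchanged
(C) A[0,1] + A[1,0]: 2 for A, 6 for B -> changes
(D) A[0,0] + A[1,1] - A[0,1]: 0 for A, 2 for B -> changes

Only (B) A[0,0] + A[1,1] = 0 survives (and it does so for every P, not just this one), so it is the invariant.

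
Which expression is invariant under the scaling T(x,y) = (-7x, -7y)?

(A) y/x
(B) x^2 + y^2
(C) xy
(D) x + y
A

Under the uniform scaling T(x,y) = (-7x, -7y):
Substitute the transformed coordinates into each option and compare with the original:
(A) y/x  ->  (-7y)/(-7x) = y/x   [equals y/x: invariant]
(B) x^2 + y^2  ->  (-7x)^2 + (-7y)^2 = 49x^2 + 49y^2   [differs from x^2 + y^2: not invariant]
(C) xy  ->  (-7x)(-7y) = 49xy   [differs from xy: not invariant]
(D) x + y  ->  (-7x) + (-7y) = -7x - 7y   [differs from x + y: not invariant]

Only option (A), y/x, is unchanged by the transformation.
The common factor -7 cancels in a ratio of coordinates, while sums, products and sums of squares pick up factors of -7 or 49.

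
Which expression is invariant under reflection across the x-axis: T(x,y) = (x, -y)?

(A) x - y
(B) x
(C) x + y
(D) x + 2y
B

The map is reflection across the x-axis: T(x,y) = (x, -y).
Substitute the transformed coordinates into each option and compare with the original:
(A) x - y  ->  (x) - (-y) = x + y   [differs from x - y: not invariant]
(B) x  ->  (x) = x   [equals x: invariant]
(C) x + y  ->  (x) + (-y) = x - y   [differs from x + y: not invariant]
(D) x + 2y  ->  (x) + 2(-y) = x - 2y   [differs from x + 2y: not invariant]

Only option (B), x, is unchanged by the transformation.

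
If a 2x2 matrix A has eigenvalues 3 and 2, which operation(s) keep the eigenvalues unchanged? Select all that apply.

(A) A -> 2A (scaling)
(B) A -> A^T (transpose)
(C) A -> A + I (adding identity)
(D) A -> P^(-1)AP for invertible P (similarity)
B and D

Eigenvalues are preserved by:
1. Similarity transformations: A -> P^(-1)AP (same characteristic polynomial)
2. Transpose: A^T has the same eigenvalues as A

Eigenvalues are NOT preserved by:
- Adding identity: eigenvalues become 3+1, 2+1
- Scaling: eigenvalues become 6, 4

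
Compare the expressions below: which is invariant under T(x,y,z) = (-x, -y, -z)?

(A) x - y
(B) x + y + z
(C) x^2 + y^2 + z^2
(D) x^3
C

Apply T(x,y,z) = (-x, -y, -z) to each option, i.e. replace (x, y, z) by the transformed coordinates.
Substitute the transformed coordinates into each option and compare with the original:
(A) x - y  ->  (-x) - (-y) = -x + y   [differs from x - y: not invariant]
(B) x + y + z  ->  (-x) + (-y) + (-z) = -x - y - z   [differs from x + y + z: not invariant]
(C) x^2 + y^2 + z^2  ->  (-x)^2 + (-y)^2 + (-z)^2 = x^2 + y^2 + z^2   [equals x^2 + y^2 + z^2: invariant]
(D) x^3  ->  (-x)^3 = -x^3   [differs from x^3: not invariant]

Only option (C), x^2 + y^2 + z^2, is unchanged by the transformation.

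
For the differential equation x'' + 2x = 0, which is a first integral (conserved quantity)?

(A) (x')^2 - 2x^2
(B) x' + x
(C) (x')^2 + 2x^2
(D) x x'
C

A first integral I satisfies dI/dt = 0 along every solution. Differentiate each option and use the equation of motion:
(A) d/dt[(x')^2 - 2x^2] = 2x'x'' - 4x x' = -8x x', not identically 0
(B) d/dt[x' + x] = x'' + x' = -2x + x', not identically 0
(C) d/dt[(x')^2 + 2x^2] = 2x'x'' + 4x x' = 2x'(-2x) + 4x x' = 0
(D) d/dt[x x'] = (x')^2 + x x'' = (x')^2 - 2x^2, not identically 0

Only (C) has zero time-derivative. So the energy-like quantity (x')^2 + 2x^2 is the first integral.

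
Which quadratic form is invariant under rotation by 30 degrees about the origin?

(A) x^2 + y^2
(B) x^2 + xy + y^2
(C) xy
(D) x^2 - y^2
A

Rotation by 30 degrees sends (x, y) to (sqrt(3)x/2 - y/2, x/2 + sqrt(3)y/2).
Substitute the transformed coordinates into each option and compare with the original:
(A) x^2 + y^2  ->  (sqrt(3)x/2 - y/2)^2 + (x/2 + sqrt(3)y/2)^2 = x^2 + y^2   [equals x^2 + y^2: invariant]
(B) x^2 + xy + y^2  ->  (sqrt(3)x/2 - y/2)^2 + (sqrt(3)x/2 - y/2)(x/2 + sqrt(3)y/2) + (x/2 + sqrt(3)y/2)^2 = sqrt(3)x^2/4 + x^2 + xy/2 - sqrt(3)y^2/4 + y^2   [differs from x^2 + xy + y^2: not invariant]
(C) xy  ->  (sqrt(3)x/2 - y/2)(x/2 + sqrt(3)y/2) = sqrt(3)x^2/4 + xy/2 - sqrt(3)y^2/4   [differs from xy: not invariant]
(D) x^2 - y^2  ->  (sqrt(3)x/2 - y/2)^2 - (x/2 + sqrt(3)y/2)^2 = x^2/2 - sqrt(3)xy - y^2/2   [differs from x^2 - y^2: not invariant]

Only option (A), x^2 + y^2, is unchanged by the transformation.
x^2 + y^2 is the squared distance from the origin, which rotations preserve.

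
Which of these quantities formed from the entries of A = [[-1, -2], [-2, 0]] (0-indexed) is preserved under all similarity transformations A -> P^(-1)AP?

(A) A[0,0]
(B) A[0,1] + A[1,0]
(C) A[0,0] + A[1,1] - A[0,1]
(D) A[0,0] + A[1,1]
D

A[0,0] + A[1,1] is the trace of A. By the cyclic property of the trace, tr(P^(-1)AP) = tr(APP^(-1)) = tr(A), so it is the same for every matrix similar to A.

The other combinations are not similarity invariants. For example, take P = [[1, -1], [0, 1]] (det P = 1), so P^(-1) = [[1, 1], [0, 1]] and
B = P^(-1)AP = [[-3, 1], [-2, 2]].
Evaluating each option on A and on B:
(A) A[0,0]: -1 for A, -3 for B -> changes
(B) A[0,1] + A[1,0]: -4 for A, -1 for B -> changes
(C) A[0,0] + A[1,1] - A[0,1]: 1 for A, -2 for B -> changes
(D) A[0,0] + A[1,1]: -1 for A, -1 for B -> unchanged

Only (D) A[0,0] + A[1,1] = -1 survives (and it does so for every P, not just this one), so it is the invariant.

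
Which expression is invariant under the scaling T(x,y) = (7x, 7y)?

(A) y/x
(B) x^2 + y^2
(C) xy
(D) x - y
A

Under the uniform scaling T(x,y) = (7x, 7y):
Substitute the transformed coordinates into each option and compare with the original:
(A) y/x  ->  (7y)/(7x) = y/x   [equals y/x: invariant]
(B) x^2 + y^2  ->  (7x)^2 + (7y)^2 = 49x^2 + 49y^2   [differs from x^2 + y^2: not invariant]
(C) xy  ->  (7x)(7y) = 49xy   [differs from xy: not invariant]
(D) x - y  ->  (7x) - (7y) = 7x - 7y   [differs from x - y: not invariant]

Only option (A), y/x, is unchanged by the transformation.
The common factor 7 cancels in a ratio of coordinates, while sums, products and sums of squares pick up factors of 7 or 49.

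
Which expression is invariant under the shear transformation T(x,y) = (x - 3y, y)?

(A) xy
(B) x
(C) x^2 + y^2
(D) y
D

Under the shear T(x,y) = (x - 3y, y):
Substitute the transformed coordinates into each option and compare with the original:
(A) xy  ->  (x - 3y)(y) = xy - 3y^2   [differs from xy: not invariant]
(B) x  ->  (x - 3y) = x - 3y   [differs from x: not invariant]
(C) x^2 + y^2  ->  (x - 3y)^2 + (y)^2 = x^2 - 6xy + 10y^2   [differs from x^2 + y^2: not invariant]
(D) y  ->  (y) = y   [equals y: invariant]

Only option (D), y, is unchanged by the transformation.
A horizontal shear moves points parallel to the x-axis, so the y-coordinate (and any function of y alone) is unchanged.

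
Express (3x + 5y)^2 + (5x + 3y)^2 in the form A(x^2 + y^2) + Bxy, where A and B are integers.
34(x^2 + y^2) + 60xy

Expanding: (3x + 5y)^2 = 9x^2 + 30xy + 25y^2
(5x + 3y)^2 = 25x^2 + 30xy + 9y^2
Sum = (9+25)(x^2+y^2) + 60xy = 34(x^2 + y^2) + 60xy
This is symmetric in x and y.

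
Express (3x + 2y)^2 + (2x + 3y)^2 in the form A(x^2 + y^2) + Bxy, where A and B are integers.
13(x^2 + y^2) + 24xy

Expanding: (3x + 2y)^2 = 9x^2 + 12xy + 4y^2
(2x + 3y)^2 = 4x^2 + 12xy + 9y^2
Sum = (9+4)(x^2+y^2) + 24xy = 13(x^2 + y^2) + 24xy
This is symmetric in x and y.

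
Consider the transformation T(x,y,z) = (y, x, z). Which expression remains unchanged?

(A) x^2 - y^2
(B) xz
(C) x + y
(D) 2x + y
C

Apply T(x,y,z) = (y, x, z) to each option, i.e. replace (x, y, z) by the transformed coordinates.
Substitute the transformed coordinates into each option and compare with the original:
(A) x^2 - y^2  ->  (y)^2 - (x)^2 = -x^2 + y^2   [differs from x^2 - y^2: not invariant]
(B) xz  ->  (y)(z) = yz   [differs from xz: not invariant]
(C) x + y  ->  (y) + (x) = x + y   [equals x + y: invariant]
(D) 2x + y  ->  2(y) + (x) = x + 2y   [differs from 2x + y: not invariant]

Only option (C), x + y, is unchanged by the transformation.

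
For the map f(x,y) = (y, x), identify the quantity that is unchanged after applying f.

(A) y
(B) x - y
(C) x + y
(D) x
C

For f(x,y) = (y, x):
After applying f: x' = y, y' = x. So x' + y' = y + x = x + y.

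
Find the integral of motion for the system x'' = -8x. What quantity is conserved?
E = (x')^2 + 8x^2

Multiply the equation by x':
x' * x'' = -8x * x'
The left side is d/dt[(x')^2/2] and the right side is d/dt[-8x^2/2], so
d/dt[(x')^2/2 + 8x^2/2] = 0, i.e. (x')^2/2 + 8x^2/2 = constant.
Multiplying by 2, the integral of motion is E = (x')^2 + 8x^2.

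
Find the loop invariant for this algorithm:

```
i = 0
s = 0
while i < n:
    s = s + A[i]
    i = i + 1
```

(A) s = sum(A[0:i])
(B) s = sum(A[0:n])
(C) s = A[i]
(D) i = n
A

A loop invariant must hold before the first iteration and be re-established by every execution of the body.

(A) s = sum(A[0:i]): Initially i = 0 and s = 0 = sum of the empty slice A[0:0]. If s = sum(A[0:i]) holds at the top of an iteration, the body sets s to sum(A[0:i]) + A[i] = sum(A[0:i+1]) and then i to i+1, so s = sum(A[0:i]) holds again. At exit i = n, giving s = sum(A[0:n]).

The other options fail:
(B) s = sum(A[0:n]): false before the loop (s = 0, not the full sum) -- it only becomes true at exit.
(C) s = A[i]: after the first iteration s = A[0] but i = 1, so s = A[i] compares s with the wrong element (and fails in general).
(D) i = n: false initially (i = 0); it is the exit condition, not an invariant.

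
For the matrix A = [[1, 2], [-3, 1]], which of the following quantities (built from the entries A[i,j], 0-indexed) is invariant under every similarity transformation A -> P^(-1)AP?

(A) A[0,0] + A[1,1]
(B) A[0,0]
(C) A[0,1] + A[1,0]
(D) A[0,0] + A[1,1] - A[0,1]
A

A[0,0] + A[1,1] is the trace of A. By the cyclic property of the trace, tr(P^(-1)AP) = tr(APP^(-1)) = tr(A), so it is the same for every matrix similar to A.

The other combinations are not similarity invariants. For example, take P = [[1, 2], [0, 1]] (det P = 1), so P^(-1) = [[1, -2], [0, 1]] and
B = P^(-1)AP = [[7, 14], [-3, -5]].
Evaluating each option on A and on B:
(A) A[0,0] + A[1,1]: 2 for A, 2 for B -> unchanged
(B) A[0,0]: 1 for A, 7 for B -> changes
(C) A[0,1] + A[1,0]: -1 for A, 11 for B -> changes
(D) A[0,0] + A[1,1] - A[0,1]: 0 for A, -12 for B -> changes

Only (A) A[0,0] + A[1,1] = 2 survives (and it does so for every P, not just this one), so it is the invariant.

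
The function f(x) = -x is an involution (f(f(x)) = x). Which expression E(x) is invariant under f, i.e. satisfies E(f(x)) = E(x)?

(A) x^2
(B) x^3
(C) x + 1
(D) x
A

Replace x by f(x) = -x in each option and simplify. As a quick numerical cross-check, also compare E(5) with E(f(5)) = E(-5).

(A) x^2  ->  (-x)^2, which simplifies back to x^2; check: E(5) = 25, E(-5) = 25.   [invariant]
(B) x^3  ->  (-x)^3 = -x^3; check: E(5) = 125 but E(-5) = -125.   [not invariant]
(C) x + 1  ->  (-x) + 1 = 1 - x; check: E(5) = 6 but E(-5) = -4.   [not invariant]
(D) x  ->  (-x) = -x; check: E(5) = 5 but E(-5) = -5.   [not invariant]

Only (A) is unchanged. E is symmetric under swapping x with f(x) = -x, which is exactly what an involution does.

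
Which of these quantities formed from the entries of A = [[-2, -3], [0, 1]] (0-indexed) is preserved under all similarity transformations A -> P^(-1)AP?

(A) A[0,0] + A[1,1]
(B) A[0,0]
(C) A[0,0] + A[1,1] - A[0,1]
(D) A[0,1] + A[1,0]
A

A[0,0] + A[1,1] is the trace of A. By the cyclic property of the trace, tr(P^(-1)AP) = tr(APP^(-1)) = tr(A), so it is the same for every matrix similar to A.

The other combinations are not similarity invariants. For example, take P = [[2, 1], [1, 1]] (det P = 1), so P^(-1) = [[1, -1], [-1, 2]] and
B = P^(-1)AP = [[-8, -6], [9, 7]].
Evaluating each option on A and on B:
(A) A[0,0] + A[1,1]: -1 for A, -1 for B -> unchanged
(B) A[0,0]: -2 for A, -8 for B -> changes
(C) A[0,0] + A[1,1] - A[0,1]: 2 for A, 5 for B -> changes
(D) A[0,1] + A[1,0]: -3 for A, 3 for B -> changes

Only (A) A[0,0] + A[1,1] = -1 survives (and it does so for every P, not just this one), so it is the invariant.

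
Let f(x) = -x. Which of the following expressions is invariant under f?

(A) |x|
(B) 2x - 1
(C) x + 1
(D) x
A

For f(x) = -x:
Applying f replaces x by -x. Since |-x| = |x|, the absolute value is unchanged by f, whereas x -> -x, 2x - 1 -> -2x - 1 and x + 1 -> -x + 1 all change.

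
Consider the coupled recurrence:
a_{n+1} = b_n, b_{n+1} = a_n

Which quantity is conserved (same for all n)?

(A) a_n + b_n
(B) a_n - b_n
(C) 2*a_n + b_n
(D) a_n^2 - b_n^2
A

Replace a_n by a_{n+1} = b_n and b_n by b_{n+1} = a_n in each option and simplify:
(A) a_n + b_n  ->  (b_n) + (a_n) = a_n + b_n   [conserved]
(B) a_n - b_n  ->  (b_n) - (a_n) = -a_n + b_n   [not conserved]
(C) 2*a_n + b_n  ->  2*(b_n) + (a_n) = a_n + 2*b_n   [not conserved]
(D) a_n^2 - b_n^2  ->  (b_n)^2 - (a_n)^2 = -a_n^2 + b_n^2   [not conserved]

Only (A) a_n + b_n returns to itself after one step, so it is the conserved quantity.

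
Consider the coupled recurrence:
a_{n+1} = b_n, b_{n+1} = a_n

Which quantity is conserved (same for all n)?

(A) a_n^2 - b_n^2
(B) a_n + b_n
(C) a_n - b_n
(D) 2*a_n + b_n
B

Replace a_n by a_{n+1} = b_n and b_n by b_{n+1} = a_n in each option and simplify:
(A) a_n^2 - b_n^2  ->  (b_n)^2 - (a_n)^2 = -a_n^2 + b_n^2   [not conserved]
(B) a_n + b_n  ->  (b_n) + (a_n) = a_n + b_n   [conserved]
(C) a_n - b_n  ->  (b_n) - (a_n) = -a_n + b_n   [not conserved]
(D) 2*a_n + b_n  ->  2*(b_n) + (a_n) = a_n + 2*b_n   [not conserved]

Only (B) a_n + b_n returns to itself after one step, so it is the conserved quantity.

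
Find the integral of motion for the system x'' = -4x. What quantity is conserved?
E = (x')^2 + 4x^2

Multiply the equation by x':
x' * x'' = -4x * x'
The left side is d/dt[(x')^2/2] and the right side is d/dt[-4x^2/2], so
d/dt[(x')^2/2 + 4x^2/2] = 0, i.e. (x')^2/2 + 4x^2/2 = constant.
Multiplying by 2, the integral of motion is E = (x')^2 + 4x^2.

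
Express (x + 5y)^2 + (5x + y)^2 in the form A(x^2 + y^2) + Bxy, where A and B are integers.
26(x^2 + y^2) + 20xy

Expanding: (x + 5y)^2 = x^2 + 10xy + 25y^2
(5x + y)^2 = 25x^2 + 10xy + y^2
Sum = (1+25)(x^2+y^2) + 20xy = 26(x^2 + y^2) + 20xy
This is symmetric in x and y.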